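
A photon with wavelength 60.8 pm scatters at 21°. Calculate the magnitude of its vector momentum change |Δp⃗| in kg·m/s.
3.9669e-24 kg·m/s

Photon momentum magnitude is p = h/λ.

Initial momentum:
p₀ = h/λ = 6.6261e-34/6.0800e-11 = 1.0898e-23 kg·m/s

After scattering:
λ' = λ + Δλ = 60.8 + 0.1612 = 60.9612 pm
p' = h/λ' = 6.6261e-34/6.0961e-11 = 1.0869e-23 kg·m/s

Momentum is a vector; the scattered photon's direction makes angle θ = 21° with the incident direction. The magnitude of the vector change Δp⃗ = p⃗₀ − p⃗' is found from the law of cosines:
|Δp⃗|² = p₀² + p'² − 2p₀p'cos θ
|Δp⃗|² = (1.0898e-23)² + (1.0869e-23)² − 2·1.0898e-23·1.0869e-23·cos(21°)
|Δp⃗| = 3.9669e-24 kg·m/s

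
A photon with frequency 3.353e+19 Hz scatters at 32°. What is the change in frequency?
1.328e+18 Hz (decrease)

Convert frequency to wavelength (c = 299792458 m/s):
λ₀ = c/f₀ = 299792458/3.353e+19 = 8.9410217e-12 m = 8.9410 pm

Calculate Compton shift:
Δλ = λ_C(1 - cos(32°)) = 0.3687 pm

Final wavelength:
λ' = λ₀ + Δλ = 8.9410 + 0.3687 = 9.3097 pm

Final frequency:
f' = c/λ' = 299792458/9.3097042e-12 = 3.2202147e+19 Hz

Frequency shift (decrease):
Δf = f₀ - f' = 3.353e+19 - 3.2202147e+19 = 1.328e+18 Hz

(Intermediate values are shown rounded; full precision is carried through to the final answer.)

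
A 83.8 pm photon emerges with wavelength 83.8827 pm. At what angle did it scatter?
15.00°

First find the wavelength shift:
Δλ = λ' - λ = 83.8827 - 83.8 = 0.0827 pm

Using Δλ = λ_C(1 - cos θ), with λ_C = h/(m_e·c) ≈ 2.42631024 pm:
cos θ = 1 - Δλ/λ_C
cos θ = 1 - 0.0827/2.42631024
cos θ = 0.965915

θ = arccos(0.965915)
θ = 15.00°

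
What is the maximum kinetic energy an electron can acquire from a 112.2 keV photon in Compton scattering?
34.2368 keV

Maximum energy transfer occurs at θ = 180° (backscattering).

Initial photon: E₀ = 112.2 keV → λ₀ = 11.0503 pm

Maximum Compton shift (at 180°):
Δλ_max = 2λ_C = 2 × 2.4263 = 4.8526 pm

Final wavelength:
λ' = 11.0503 + 4.8526 = 15.9029 pm

Minimum photon energy (maximum energy to electron):
E'_min = hc/λ' = 77.9632 keV

Maximum electron kinetic energy:
K_max = E₀ - E'_min = 112.2000 - 77.9632 = 34.2368 keV

(Intermediate values are shown rounded; full precision is carried through to the final answer.)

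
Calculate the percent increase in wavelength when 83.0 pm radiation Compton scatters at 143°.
5.2579%

Calculate the Compton shift:
Δλ = λ_C(1 - cos(143°))
Δλ = 2.4263 × (1 - cos(143°))
Δλ = 2.4263 × 1.7986
Δλ = 4.3640 pm

Percentage change:
(Δλ/λ₀) × 100 = (4.3640/83.0) × 100
= 5.2579%

(Intermediate values are shown rounded; full precision is carried through to the final answer.)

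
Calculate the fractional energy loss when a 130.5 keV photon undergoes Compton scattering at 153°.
0.3257 (or 32.57%)

Calculate initial and final photon energies:

Initial: E₀ = 130.5 keV → λ₀ = 9.5007 pm
Compton shift: Δλ = 4.5882 pm
Final wavelength: λ' = 14.0889 pm
Final energy: E' = 88.0015 keV

Fractional energy loss:
(E₀ - E')/E₀ = (130.5000 - 88.0015)/130.5000
= 42.4985/130.5000
= 0.3257
= 32.57%

(Intermediate values are shown rounded; full precision is carried through to the final answer.)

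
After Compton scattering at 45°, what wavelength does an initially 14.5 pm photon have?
15.2106 pm

Using the Compton formula: λ' = λ + λ_C(1 − cos θ)

For θ = 45°, cos θ = √2/2 (exact) ≈ 0.7071, so:
1 − cos 45° = 1 − (√2/2) ≈ 0.2929

Δλ = λ_C × 0.2929 = 2.4263 × 0.2929 = 0.7106 pm

λ' = 14.5 + 0.7106 = 15.2106 pm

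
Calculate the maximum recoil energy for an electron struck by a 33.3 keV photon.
3.8397 keV

Maximum energy transfer occurs at θ = 180° (backscattering).

Initial photon: E₀ = 33.3 keV → λ₀ = 37.2325 pm

Maximum Compton shift (at 180°):
Δλ_max = 2λ_C = 2 × 2.4263 = 4.8526 pm

Final wavelength:
λ' = 37.2325 + 4.8526 = 42.0851 pm

Minimum photon energy (maximum energy to electron):
E'_min = hc/λ' = 29.4603 keV

Maximum electron kinetic energy:
K_max = E₀ - E'_min = 33.3000 - 29.4603 = 3.8397 keV

(Intermediate values are shown rounded; full precision is carried through to the final answer.)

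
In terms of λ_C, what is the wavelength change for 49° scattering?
0.3439 λ_C

The Compton shift formula is:
Δλ = λ_C(1 - cos θ)

Dividing both sides by λ_C:
Δλ/λ_C = 1 - cos θ

For θ = 49°:
Δλ/λ_C = 1 - cos(49°)
Δλ/λ_C = 1 - 0.6561
Δλ/λ_C = 0.3439

This means the shift is 0.3439 × λ_C = 0.8345 pm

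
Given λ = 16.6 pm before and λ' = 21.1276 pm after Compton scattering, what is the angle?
150.00°

First find the wavelength shift:
Δλ = λ' - λ = 21.1276 - 16.6 = 4.5276 pm

Using Δλ = λ_C(1 - cos θ), with λ_C = h/(m_e·c) ≈ 2.42631024 pm:
cos θ = 1 - Δλ/λ_C
cos θ = 1 - 4.5276/2.42631024
cos θ = -0.866043

θ = arccos(-0.866043)
θ = 150.00°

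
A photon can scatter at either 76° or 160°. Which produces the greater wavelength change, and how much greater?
160° produces the larger shift by a factor of 2.559

Calculate both shifts using Δλ = λ_C(1 - cos θ):

For θ₁ = 76°:
Δλ₁ = 2.4263 × (1 - cos(76°))
Δλ₁ = 2.4263 × 0.7581
Δλ₁ = 1.8393 pm

For θ₂ = 160°:
Δλ₂ = 2.4263 × (1 - cos(160°))
Δλ₂ = 2.4263 × 1.9397
Δλ₂ = 4.7063 pm

The 160° angle produces the larger shift.
Ratio: 4.7063/1.8393 = 2.559

(Intermediate values are shown rounded; full precision is carried through to the final answer.)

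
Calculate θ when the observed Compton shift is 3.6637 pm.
120.66°

From the Compton formula Δλ = λ_C(1 - cos θ), we can solve for θ:

cos θ = 1 - Δλ/λ_C

Given:
- Δλ = 3.6637 pm
- λ_C = h/(m_e·c) ≈ 2.42631024 pm

cos θ = 1 - 3.6637/2.42631024
cos θ = 1 - 1.509988
cos θ = -0.509988

θ = arccos(-0.509988)
θ = 120.66°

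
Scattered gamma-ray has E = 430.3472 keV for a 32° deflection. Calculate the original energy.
493.4999 keV

Convert final energy to wavelength (hc ≈ 1239.842 keV·pm):
λ' = hc/E' = 1239.842 / 430.3472 = 2.8810 pm

Calculate the Compton shift:
Δλ = λ_C(1 - cos(32°))
Δλ = 2.4263 × (1 - cos(32°))
Δλ = 0.3687 pm

Initial wavelength:
λ = λ' - Δλ = 2.8810 - 0.3687 = 2.5123 pm

Initial energy:
E = hc/λ = 1239.842 / 2.5123 = 493.4999 keV

(Intermediate values are shown rounded; full precision is carried through to the final answer.)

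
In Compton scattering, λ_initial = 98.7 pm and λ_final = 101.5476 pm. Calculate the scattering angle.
100.00°

First find the wavelength shift:
Δλ = λ' - λ = 101.5476 - 98.7 = 2.8476 pm

Using Δλ = λ_C(1 - cos θ), with λ_C = h/(m_e·c) ≈ 2.42631024 pm:
cos θ = 1 - Δλ/λ_C
cos θ = 1 - 2.8476/2.42631024
cos θ = -0.173634

θ = arccos(-0.173634)
θ = 100.00°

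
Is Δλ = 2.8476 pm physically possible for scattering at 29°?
No, inconsistent

Calculate the expected shift for θ = 29°:

Δλ_expected = λ_C(1 - cos(29°))
Δλ_expected = 2.4263 × (1 - cos(29°))
Δλ_expected = 2.4263 × 0.1254
Δλ_expected = 0.3042 pm

Given shift: 2.8476 pm
Expected shift: 0.3042 pm
Difference: 2.5434 pm

The values do not match. The given shift corresponds to θ ≈ 100.0°, not 29°.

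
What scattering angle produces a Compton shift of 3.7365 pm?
122.68°

From the Compton formula Δλ = λ_C(1 - cos θ), we can solve for θ:

cos θ = 1 - Δλ/λ_C

Given:
- Δλ = 3.7365 pm
- λ_C = h/(m_e·c) ≈ 2.42631024 pm

cos θ = 1 - 3.7365/2.42631024
cos θ = 1 - 1.539993
cos θ = -0.539993

θ = arccos(-0.539993)
θ = 122.68°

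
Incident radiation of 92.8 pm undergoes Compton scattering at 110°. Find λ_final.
96.0562 pm

Using the Compton scattering formula:
λ' = λ + Δλ = λ + λ_C(1 - cos θ)

Given:
- Initial wavelength λ = 92.8 pm
- Scattering angle θ = 110°
- Compton wavelength λ_C ≈ 2.4263 pm

Calculate the shift:
Δλ = 2.4263 × (1 - cos(110°))
Δλ = 2.4263 × 1.3420
Δλ = 3.2562 pm

Final wavelength:
λ' = 92.8 + 3.2562 = 96.0562 pm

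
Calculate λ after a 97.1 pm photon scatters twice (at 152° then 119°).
105.2712 pm

Apply Compton shift twice:

First scattering at θ₁ = 152°:
Δλ₁ = λ_C(1 - cos(152°))
Δλ₁ = 2.4263 × 1.8829
Δλ₁ = 4.5686 pm

After first scattering:
λ₁ = 97.1 + 4.5686 = 101.6686 pm

Second scattering at θ₂ = 119°:
Δλ₂ = λ_C(1 - cos(119°))
Δλ₂ = 2.4263 × 1.4848
Δλ₂ = 3.6026 pm

Final wavelength:
λ₂ = 101.6686 + 3.6026 = 105.2712 pm

Total shift: Δλ_total = 4.5686 + 3.6026 = 8.1712 pm

(Intermediate values are shown rounded; full precision is carried through to the final answer.)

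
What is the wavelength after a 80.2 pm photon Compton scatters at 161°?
84.9204 pm

Using the Compton scattering formula:
λ' = λ + Δλ = λ + λ_C(1 - cos θ)

Given:
- Initial wavelength λ = 80.2 pm
- Scattering angle θ = 161°
- Compton wavelength λ_C ≈ 2.4263 pm

Calculate the shift:
Δλ = 2.4263 × (1 - cos(161°))
Δλ = 2.4263 × 1.9455
Δλ = 4.7204 pm

Final wavelength:
λ' = 80.2 + 4.7204 = 84.9204 pm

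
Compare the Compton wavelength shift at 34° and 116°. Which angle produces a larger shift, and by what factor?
116° produces the larger shift by a factor of 8.413

Calculate both shifts using Δλ = λ_C(1 - cos θ):

For θ₁ = 34°:
Δλ₁ = 2.4263 × (1 - cos(34°))
Δλ₁ = 2.4263 × 0.1710
Δλ₁ = 0.4148 pm

For θ₂ = 116°:
Δλ₂ = 2.4263 × (1 - cos(116°))
Δλ₂ = 2.4263 × 1.4384
Δλ₂ = 3.4899 pm

The 116° angle produces the larger shift.
Ratio: 3.4899/0.4148 = 8.413

(Intermediate values are shown rounded; full precision is carried through to the final answer.)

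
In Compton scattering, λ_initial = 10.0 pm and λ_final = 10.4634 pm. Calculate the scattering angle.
36.00°

First find the wavelength shift:
Δλ = λ' - λ = 10.4634 - 10.0 = 0.4634 pm

Using Δλ = λ_C(1 - cos θ), with λ_C = h/(m_e·c) ≈ 2.42631024 pm:
cos θ = 1 - Δλ/λ_C
cos θ = 1 - 0.4634/2.42631024
cos θ = 0.809010

θ = arccos(0.809010)
θ = 36.00°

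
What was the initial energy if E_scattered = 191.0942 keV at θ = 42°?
211.4000 keV

Convert final energy to wavelength (hc ≈ 1239.842 keV·pm):
λ' = hc/E' = 1239.842 / 191.0942 = 6.4881 pm

Calculate the Compton shift:
Δλ = λ_C(1 - cos(42°))
Δλ = 2.4263 × (1 - cos(42°))
Δλ = 0.6232 pm

Initial wavelength:
λ = λ' - Δλ = 6.4881 - 0.6232 = 5.8649 pm

Initial energy:
E = hc/λ = 1239.842 / 5.8649 = 211.4000 keV

(Intermediate values are shown rounded; full precision is carried through to the final answer.)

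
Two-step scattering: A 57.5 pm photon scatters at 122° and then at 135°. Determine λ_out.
65.3540 pm

Apply Compton shift twice:

First scattering at θ₁ = 122°:
Δλ₁ = λ_C(1 - cos(122°))
Δλ₁ = 2.4263 × 1.5299
Δλ₁ = 3.7121 pm

After first scattering:
λ₁ = 57.5 + 3.7121 = 61.2121 pm

Second scattering at θ₂ = 135°:
Δλ₂ = λ_C(1 - cos(135°))
Δλ₂ = 2.4263 × 1.7071
Δλ₂ = 4.1420 pm

Final wavelength:
λ₂ = 61.2121 + 4.1420 = 65.3540 pm

Total shift: Δλ_total = 3.7121 + 4.1420 = 7.8540 pm

(Intermediate values are shown rounded; full precision is carried through to the final answer.)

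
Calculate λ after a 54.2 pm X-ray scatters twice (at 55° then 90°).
57.6609 pm

Apply Compton shift twice:

First scattering at θ₁ = 55°:
Δλ₁ = λ_C(1 - cos(55°))
Δλ₁ = 2.4263 × 0.4264
Δλ₁ = 1.0346 pm

After first scattering:
λ₁ = 54.2 + 1.0346 = 55.2346 pm

Second scattering at θ₂ = 90°:
Δλ₂ = λ_C(1 - cos(90°))
Δλ₂ = 2.4263 × 1.0000
Δλ₂ = 2.4263 pm

Final wavelength:
λ₂ = 55.2346 + 2.4263 = 57.6609 pm

Total shift: Δλ_total = 1.0346 + 2.4263 = 3.4609 pm

(Intermediate values are shown rounded; full precision is carried through to the final answer.)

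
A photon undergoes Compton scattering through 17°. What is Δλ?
0.1060 pm

Using the Compton scattering formula:
Δλ = λ_C(1 - cos θ)

where λ_C = h/(m_e·c) ≈ 2.4263 pm is the Compton wavelength of an electron.

For θ = 17°:
cos(17°) = 0.9563
1 - cos(17°) = 0.0437

Δλ = 2.4263 × 0.0437
Δλ = 0.1060 pm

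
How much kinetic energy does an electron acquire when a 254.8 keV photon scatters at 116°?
106.4204 keV

By energy conservation: K_e = E_initial - E_final

First find the scattered photon energy:
Initial wavelength: λ = hc/E = 4.8659 pm
Compton shift: Δλ = λ_C(1 - cos(116°)) = 3.4899 pm
Final wavelength: λ' = 4.8659 + 3.4899 = 8.3559 pm
Final photon energy: E' = hc/λ' = 148.3796 keV

Electron kinetic energy:
K_e = E - E' = 254.8000 - 148.3796 = 106.4204 keV

(Intermediate values are shown rounded; full precision is carried through to the final answer.)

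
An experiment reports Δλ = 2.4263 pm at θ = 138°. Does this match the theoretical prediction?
No, inconsistent

Calculate the expected shift for θ = 138°:

Δλ_expected = λ_C(1 - cos(138°))
Δλ_expected = 2.4263 × (1 - cos(138°))
Δλ_expected = 2.4263 × 1.7431
Δλ_expected = 4.2294 pm

Given shift: 2.4263 pm
Expected shift: 4.2294 pm
Difference: 1.8031 pm

The values do not match. The given shift corresponds to θ ≈ 90.0°, not 138°.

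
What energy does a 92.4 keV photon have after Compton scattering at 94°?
77.4235 keV

First convert energy to wavelength:
λ = hc/E, with hc ≈ 1239.842 keV·pm (i.e. 1239.842 eV·nm)

For E = 92.4 keV = 92400 eV:
λ = 1239.842 keV·pm / 92.4 keV
λ = 13.4182 pm

Calculate the Compton shift:
Δλ = λ_C(1 - cos(94°)) = 2.4263 × 1.0698
Δλ = 2.5956 pm

Final wavelength:
λ' = 13.4182 + 2.5956 = 16.0138 pm

Final energy:
E' = hc/λ' = 1239.842 / 16.0138 = 77.4235 keV

(Intermediate values are shown rounded; full precision is carried through to the final answer.)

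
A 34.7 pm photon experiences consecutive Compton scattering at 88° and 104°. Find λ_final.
40.0549 pm

Apply Compton shift twice:

First scattering at θ₁ = 88°:
Δλ₁ = λ_C(1 - cos(88°))
Δλ₁ = 2.4263 × 0.9651
Δλ₁ = 2.3416 pm

After first scattering:
λ₁ = 34.7 + 2.3416 = 37.0416 pm

Second scattering at θ₂ = 104°:
Δλ₂ = λ_C(1 - cos(104°))
Δλ₂ = 2.4263 × 1.2419
Δλ₂ = 3.0133 pm

Final wavelength:
λ₂ = 37.0416 + 3.0133 = 40.0549 pm

Total shift: Δλ_total = 2.3416 + 3.0133 = 5.3549 pm

(Intermediate values are shown rounded; full precision is carried through to the final answer.)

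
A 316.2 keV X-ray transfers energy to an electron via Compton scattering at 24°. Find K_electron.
16.0568 keV

By energy conservation: K_e = E_initial - E_final

First find the scattered photon energy:
Initial wavelength: λ = hc/E = 3.9211 pm
Compton shift: Δλ = λ_C(1 - cos(24°)) = 0.2098 pm
Final wavelength: λ' = 3.9211 + 0.2098 = 4.1308 pm
Final photon energy: E' = hc/λ' = 300.1432 keV

Electron kinetic energy:
K_e = E - E' = 316.2000 - 300.1432 = 16.0568 keV

(Intermediate values are shown rounded; full precision is carried through to the final answer.)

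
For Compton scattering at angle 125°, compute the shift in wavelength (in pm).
3.8180 pm

Using the Compton scattering formula:
Δλ = λ_C(1 - cos θ)

where λ_C = h/(m_e·c) ≈ 2.4263 pm is the Compton wavelength of an electron.

For θ = 125°:
cos(125°) = -0.5736
1 - cos(125°) = 1.5736

Δλ = 2.4263 × 1.5736
Δλ = 3.8180 pm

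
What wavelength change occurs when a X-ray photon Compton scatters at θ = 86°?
2.2571 pm

Using the Compton scattering formula:
Δλ = λ_C(1 - cos θ)

where λ_C = h/(m_e·c) ≈ 2.4263 pm is the Compton wavelength of an electron.

For θ = 86°:
cos(86°) = 0.0698
1 - cos(86°) = 0.9302

Δλ = 2.4263 × 0.9302
Δλ = 2.2571 pm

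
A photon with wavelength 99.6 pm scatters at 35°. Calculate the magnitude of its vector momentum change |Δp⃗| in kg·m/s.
3.9923e-24 kg·m/s

Photon momentum magnitude is p = h/λ.

Initial momentum:
p₀ = h/λ = 6.6261e-34/9.9600e-11 = 6.6527e-24 kg·m/s

After scattering:
λ' = λ + Δλ = 99.6 + 0.4388 = 100.0388 pm
p' = h/λ' = 6.6261e-34/1.0004e-10 = 6.6235e-24 kg·m/s

Momentum is a vector; the scattered photon's direction makes angle θ = 35° with the incident direction. The magnitude of the vector change Δp⃗ = p⃗₀ − p⃗' is found from the law of cosines:
|Δp⃗|² = p₀² + p'² − 2p₀p'cos θ
|Δp⃗|² = (6.6527e-24)² + (6.6235e-24)² − 2·6.6527e-24·6.6235e-24·cos(35°)
|Δp⃗| = 3.9923e-24 kg·m/s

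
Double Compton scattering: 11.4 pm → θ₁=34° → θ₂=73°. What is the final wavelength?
13.5317 pm

Apply Compton shift twice:

First scattering at θ₁ = 34°:
Δλ₁ = λ_C(1 - cos(34°))
Δλ₁ = 2.4263 × 0.1710
Δλ₁ = 0.4148 pm

After first scattering:
λ₁ = 11.4 + 0.4148 = 11.8148 pm

Second scattering at θ₂ = 73°:
Δλ₂ = λ_C(1 - cos(73°))
Δλ₂ = 2.4263 × 0.7076
Δλ₂ = 1.7169 pm

Final wavelength:
λ₂ = 11.8148 + 1.7169 = 13.5317 pm

Total shift: Δλ_total = 0.4148 + 1.7169 = 2.1317 pm

(Intermediate values are shown rounded; full precision is carried through to the final answer.)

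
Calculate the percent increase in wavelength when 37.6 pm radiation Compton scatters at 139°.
11.3231%

Calculate the Compton shift:
Δλ = λ_C(1 - cos(139°))
Δλ = 2.4263 × (1 - cos(139°))
Δλ = 2.4263 × 1.7547
Δλ = 4.2575 pm

Percentage change:
(Δλ/λ₀) × 100 = (4.2575/37.6) × 100
= 11.3231%

(Intermediate values are shown rounded; full precision is carried through to the final answer.)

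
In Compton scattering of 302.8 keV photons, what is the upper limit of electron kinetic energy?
164.2270 keV

Maximum energy transfer occurs at θ = 180° (backscattering).

Initial photon: E₀ = 302.8 keV → λ₀ = 4.0946 pm

Maximum Compton shift (at 180°):
Δλ_max = 2λ_C = 2 × 2.4263 = 4.8526 pm

Final wavelength:
λ' = 4.0946 + 4.8526 = 8.9472 pm

Minimum photon energy (maximum energy to electron):
E'_min = hc/λ' = 138.5730 keV

Maximum electron kinetic energy:
K_max = E₀ - E'_min = 302.8000 - 138.5730 = 164.2270 keV

(Intermediate values are shown rounded; full precision is carried through to the final answer.)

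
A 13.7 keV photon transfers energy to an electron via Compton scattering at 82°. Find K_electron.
0.3090 keV

By energy conservation: K_e = E_initial - E_final

First find the scattered photon energy:
Initial wavelength: λ = hc/E = 90.4994 pm
Compton shift: Δλ = λ_C(1 - cos(82°)) = 2.0886 pm
Final wavelength: λ' = 90.4994 + 2.0886 = 92.5880 pm
Final photon energy: E' = hc/λ' = 13.3910 keV

Electron kinetic energy:
K_e = E - E' = 13.7000 - 13.3910 = 0.3090 keV

(Intermediate values are shown rounded; full precision is carried through to the final answer.)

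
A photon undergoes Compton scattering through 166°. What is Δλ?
4.7805 pm

Using the Compton scattering formula:
Δλ = λ_C(1 - cos θ)

where λ_C = h/(m_e·c) ≈ 2.4263 pm is the Compton wavelength of an electron.

For θ = 166°:
cos(166°) = -0.9703
1 - cos(166°) = 1.9703

Δλ = 2.4263 × 1.9703
Δλ = 4.7805 pm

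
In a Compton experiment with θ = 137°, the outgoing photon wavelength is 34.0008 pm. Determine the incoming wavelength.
29.8000 pm

From λ' = λ + Δλ, we have λ = λ' - Δλ

First calculate the Compton shift:
Δλ = λ_C(1 - cos θ)
Δλ = 2.4263 × (1 - cos(137°))
Δλ = 2.4263 × 1.7314
Δλ = 4.2008 pm

Initial wavelength:
λ = λ' - Δλ
λ = 34.0008 - 4.2008
λ = 29.8000 pm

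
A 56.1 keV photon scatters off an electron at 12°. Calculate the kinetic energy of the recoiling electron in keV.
0.1343 keV

By energy conservation: K_e = E_initial - E_final

First find the scattered photon energy:
Initial wavelength: λ = hc/E = 22.1006 pm
Compton shift: Δλ = λ_C(1 - cos(12°)) = 0.0530 pm
Final wavelength: λ' = 22.1006 + 0.0530 = 22.1536 pm
Final photon energy: E' = hc/λ' = 55.9657 keV

Electron kinetic energy:
K_e = E - E' = 56.1000 - 55.9657 = 0.1343 keV

(Intermediate values are shown rounded; full precision is carried through to the final answer.)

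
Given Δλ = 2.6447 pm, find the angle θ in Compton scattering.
95.16°

From the Compton formula Δλ = λ_C(1 - cos θ), we can solve for θ:

cos θ = 1 - Δλ/λ_C

Given:
- Δλ = 2.6447 pm
- λ_C = h/(m_e·c) ≈ 2.42631024 pm

cos θ = 1 - 2.6447/2.42631024
cos θ = 1 - 1.090009
cos θ = -0.090009

θ = arccos(-0.090009)
θ = 95.16°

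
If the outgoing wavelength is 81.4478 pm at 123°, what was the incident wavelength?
77.7000 pm

From λ' = λ + Δλ, we have λ = λ' - Δλ

First calculate the Compton shift:
Δλ = λ_C(1 - cos θ)
Δλ = 2.4263 × (1 - cos(123°))
Δλ = 2.4263 × 1.5446
Δλ = 3.7478 pm

Initial wavelength:
λ = λ' - Δλ
λ = 81.4478 - 3.7478
λ = 77.7000 pm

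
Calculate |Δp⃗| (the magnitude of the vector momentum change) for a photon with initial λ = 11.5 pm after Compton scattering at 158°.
9.6821e-23 kg·m/s

Photon momentum magnitude is p = h/λ.

Initial momentum:
p₀ = h/λ = 6.6261e-34/1.1500e-11 = 5.7618e-23 kg·m/s

After scattering:
λ' = λ + Δλ = 11.5 + 4.6759 = 16.1759 pm
p' = h/λ' = 6.6261e-34/1.6176e-11 = 4.0962e-23 kg·m/s

Momentum is a vector; the scattered photon's direction makes angle θ = 158° with the incident direction. The magnitude of the vector change Δp⃗ = p⃗₀ − p⃗' is found from the law of cosines:
|Δp⃗|² = p₀² + p'² − 2p₀p'cos θ
|Δp⃗|² = (5.7618e-23)² + (4.0962e-23)² − 2·5.7618e-23·4.0962e-23·cos(158°)
|Δp⃗| = 9.6821e-23 kg·m/s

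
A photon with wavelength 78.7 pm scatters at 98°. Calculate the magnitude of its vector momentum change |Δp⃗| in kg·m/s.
1.2494e-23 kg·m/s

Photon momentum magnitude is p = h/λ.

Initial momentum:
p₀ = h/λ = 6.6261e-34/7.8700e-11 = 8.4194e-24 kg·m/s

After scattering:
λ' = λ + Δλ = 78.7 + 2.7640 = 81.4640 pm
p' = h/λ' = 6.6261e-34/8.1464e-11 = 8.1337e-24 kg·m/s

Momentum is a vector; the scattered photon's direction makes angle θ = 98° with the incident direction. The magnitude of the vector change Δp⃗ = p⃗₀ − p⃗' is found from the law of cosines:
|Δp⃗|² = p₀² + p'² − 2p₀p'cos θ
|Δp⃗|² = (8.4194e-24)² + (8.1337e-24)² − 2·8.4194e-24·8.1337e-24·cos(98°)
|Δp⃗| = 1.2494e-23 kg·m/s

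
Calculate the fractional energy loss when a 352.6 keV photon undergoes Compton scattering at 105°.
0.4648 (or 46.48%)

Calculate initial and final photon energies:

Initial: E₀ = 352.6 keV → λ₀ = 3.5163 pm
Compton shift: Δλ = 3.0543 pm
Final wavelength: λ' = 6.5706 pm
Final energy: E' = 188.6963 keV

Fractional energy loss:
(E₀ - E')/E₀ = (352.6000 - 188.6963)/352.6000
= 163.9037/352.6000
= 0.4648
= 46.48%

(Intermediate values are shown rounded; full precision is carried through to the final answer.)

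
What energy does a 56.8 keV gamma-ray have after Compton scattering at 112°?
49.2716 keV

First convert energy to wavelength:
λ = hc/E, with hc ≈ 1239.842 keV·pm (i.e. 1239.842 eV·nm)

For E = 56.8 keV = 56800 eV:
λ = 1239.842 keV·pm / 56.8 keV
λ = 21.8282 pm

Calculate the Compton shift:
Δλ = λ_C(1 - cos(112°)) = 2.4263 × 1.3746
Δλ = 3.3352 pm

Final wavelength:
λ' = 21.8282 + 3.3352 = 25.1634 pm

Final energy:
E' = hc/λ' = 1239.842 / 25.1634 = 49.2716 keV

(Intermediate values are shown rounded; full precision is carried through to the final answer.)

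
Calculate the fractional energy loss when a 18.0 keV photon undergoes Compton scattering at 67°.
0.0210 (or 2.10%)

Calculate initial and final photon energies:

Initial: E₀ = 18.0 keV → λ₀ = 68.8801 pm
Compton shift: Δλ = 1.4783 pm
Final wavelength: λ' = 70.3584 pm
Final energy: E' = 17.6218 keV

Fractional energy loss:
(E₀ - E')/E₀ = (18.0000 - 17.6218)/18.0000
= 0.3782/18.0000
= 0.0210
= 2.10%

(Intermediate values are shown rounded; full precision is carried through to the final answer.)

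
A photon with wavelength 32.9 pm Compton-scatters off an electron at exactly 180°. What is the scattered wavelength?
37.7526 pm

Using the Compton formula: λ' = λ + λ_C(1 − cos θ)

For θ = 180°, cos θ = -1 (exact) = -1.0000, so:
1 − cos 180° = 1 − (-1) = 2.0000

Δλ = λ_C × 2.0000 = 2.4263 × 2.0000 = 4.8526 pm

λ' = 32.9 + 4.8526 = 37.7526 pm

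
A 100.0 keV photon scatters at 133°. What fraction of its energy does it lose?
0.2476 (or 24.76%)

Calculate initial and final photon energies:

Initial: E₀ = 100.0 keV → λ₀ = 12.3984 pm
Compton shift: Δλ = 4.0810 pm
Final wavelength: λ' = 16.4795 pm
Final energy: E' = 75.2356 keV

Fractional energy loss:
(E₀ - E')/E₀ = (100.0000 - 75.2356)/100.0000
= 24.7644/100.0000
= 0.2476
= 24.76%

(Intermediate values are shown rounded; full precision is carried through to the final answer.)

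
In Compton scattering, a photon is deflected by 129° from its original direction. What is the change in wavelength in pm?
3.9532 pm

Using the Compton scattering formula:
Δλ = λ_C(1 - cos θ)

where λ_C = h/(m_e·c) ≈ 2.4263 pm is the Compton wavelength of an electron.

For θ = 129°:
cos(129°) = -0.6293
1 - cos(129°) = 1.6293

Δλ = 2.4263 × 1.6293
Δλ = 3.9532 pm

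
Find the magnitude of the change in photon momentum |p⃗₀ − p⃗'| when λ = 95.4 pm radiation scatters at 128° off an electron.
1.2239e-23 kg·m/s

Photon momentum magnitude is p = h/λ.

Initial momentum:
p₀ = h/λ = 6.6261e-34/9.5400e-11 = 6.9456e-24 kg·m/s

After scattering:
λ' = λ + Δλ = 95.4 + 3.9201 = 99.3201 pm
p' = h/λ' = 6.6261e-34/9.9320e-11 = 6.6714e-24 kg·m/s

Momentum is a vector; the scattered photon's direction makes angle θ = 128° with the incident direction. The magnitude of the vector change Δp⃗ = p⃗₀ − p⃗' is found from the law of cosines:
|Δp⃗|² = p₀² + p'² − 2p₀p'cos θ
|Δp⃗|² = (6.9456e-24)² + (6.6714e-24)² − 2·6.9456e-24·6.6714e-24·cos(128°)
|Δp⃗| = 1.2239e-23 kg·m/s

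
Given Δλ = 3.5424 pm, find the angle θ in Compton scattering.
117.39°

From the Compton formula Δλ = λ_C(1 - cos θ), we can solve for θ:

cos θ = 1 - Δλ/λ_C

Given:
- Δλ = 3.5424 pm
- λ_C = h/(m_e·c) ≈ 2.42631024 pm

cos θ = 1 - 3.5424/2.42631024
cos θ = 1 - 1.459995
cos θ = -0.459995

θ = arccos(-0.459995)
θ = 117.39°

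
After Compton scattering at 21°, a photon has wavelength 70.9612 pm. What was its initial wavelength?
70.8000 pm

From λ' = λ + Δλ, we have λ = λ' - Δλ

First calculate the Compton shift:
Δλ = λ_C(1 - cos θ)
Δλ = 2.4263 × (1 - cos(21°))
Δλ = 2.4263 × 0.0664
Δλ = 0.1612 pm

Initial wavelength:
λ = λ' - Δλ
λ = 70.9612 - 0.1612
λ = 70.8000 pm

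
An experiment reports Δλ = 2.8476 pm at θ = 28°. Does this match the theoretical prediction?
No, inconsistent

Calculate the expected shift for θ = 28°:

Δλ_expected = λ_C(1 - cos(28°))
Δλ_expected = 2.4263 × (1 - cos(28°))
Δλ_expected = 2.4263 × 0.1171
Δλ_expected = 0.2840 pm

Given shift: 2.8476 pm
Expected shift: 0.2840 pm
Difference: 2.5636 pm

The values do not match. The given shift corresponds to θ ≈ 100.0°, not 28°.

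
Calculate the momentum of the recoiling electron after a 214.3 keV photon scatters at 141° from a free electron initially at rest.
1.7060e-22 kg·m/s

The electron is initially at rest, so by conservation of momentum:
p⃗_e = p⃗₀ − p⃗'  (incident photon momentum minus scattered photon momentum)

Photon momentum magnitudes (p = h/λ = E/c):
λ₀ = hc/E₀ = 5.7855 pm → p₀ = h/λ₀ = 1.1453e-22 kg·m/s
Δλ = λ_C(1 − cos 141°) = 4.3119 pm
λ' = 10.0975 pm → p' = h/λ' = 6.5621e-23 kg·m/s

The scattered photon makes angle θ = 141° with the incident direction, so by the law of cosines:
|p⃗_e|² = p₀² + p'² − 2p₀p'cos θ
|p⃗_e|² = (1.1453e-22)² + (6.5621e-23)² − 2·1.1453e-22·6.5621e-23·cos(141°)
|p⃗_e| = 1.7060e-22 kg·m/s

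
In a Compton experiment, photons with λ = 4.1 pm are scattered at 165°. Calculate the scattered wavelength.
8.8699 pm

Using the Compton scattering formula:
λ' = λ + Δλ = λ + λ_C(1 - cos θ)

Given:
- Initial wavelength λ = 4.1 pm
- Scattering angle θ = 165°
- Compton wavelength λ_C ≈ 2.4263 pm

Calculate the shift:
Δλ = 2.4263 × (1 - cos(165°))
Δλ = 2.4263 × 1.9659
Δλ = 4.7699 pm

Final wavelength:
λ' = 4.1 + 4.7699 = 8.8699 pm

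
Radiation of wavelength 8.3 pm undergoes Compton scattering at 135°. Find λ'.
12.4420 pm

Using the Compton formula: λ' = λ + λ_C(1 − cos θ)

For θ = 135°, cos θ = -√2/2 (exact) ≈ -0.7071, so:
1 − cos 135° = 1 − (-√2/2) ≈ 1.7071

Δλ = λ_C × 1.7071 = 2.4263 × 1.7071 = 4.1420 pm

λ' = 8.3 + 4.1420 = 12.4420 pm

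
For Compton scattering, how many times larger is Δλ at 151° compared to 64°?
151° produces the larger shift by a factor of 3.338

Calculate both shifts using Δλ = λ_C(1 - cos θ):

For θ₁ = 64°:
Δλ₁ = 2.4263 × (1 - cos(64°))
Δλ₁ = 2.4263 × 0.5616
Δλ₁ = 1.3627 pm

For θ₂ = 151°:
Δλ₂ = 2.4263 × (1 - cos(151°))
Δλ₂ = 2.4263 × 1.8746
Δλ₂ = 4.5484 pm

The 151° angle produces the larger shift.
Ratio: 4.5484/1.3627 = 3.338

(Intermediate values are shown rounded; full precision is carried through to the final answer.)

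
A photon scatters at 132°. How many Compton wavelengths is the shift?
1.6691 λ_C

The Compton shift formula is:
Δλ = λ_C(1 - cos θ)

Dividing both sides by λ_C:
Δλ/λ_C = 1 - cos θ

For θ = 132°:
Δλ/λ_C = 1 - cos(132°)
Δλ/λ_C = 1 - -0.6691
Δλ/λ_C = 1.6691

This means the shift is 1.6691 × λ_C = 4.0498 pm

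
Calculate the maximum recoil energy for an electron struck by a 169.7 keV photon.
67.7284 keV

Maximum energy transfer occurs at θ = 180° (backscattering).

Initial photon: E₀ = 169.7 keV → λ₀ = 7.3061 pm

Maximum Compton shift (at 180°):
Δλ_max = 2λ_C = 2 × 2.4263 = 4.8526 pm

Final wavelength:
λ' = 7.3061 + 4.8526 = 12.1587 pm

Minimum photon energy (maximum energy to electron):
E'_min = hc/λ' = 101.9716 keV

Maximum electron kinetic energy:
K_max = E₀ - E'_min = 169.7000 - 101.9716 = 67.7284 keV

(Intermediate values are shown rounded; full precision is carried through to the final answer.)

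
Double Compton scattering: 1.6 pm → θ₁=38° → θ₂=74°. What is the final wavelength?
3.8719 pm

Apply Compton shift twice:

First scattering at θ₁ = 38°:
Δλ₁ = λ_C(1 - cos(38°))
Δλ₁ = 2.4263 × 0.2120
Δλ₁ = 0.5144 pm

After first scattering:
λ₁ = 1.6 + 0.5144 = 2.1144 pm

Second scattering at θ₂ = 74°:
Δλ₂ = λ_C(1 - cos(74°))
Δλ₂ = 2.4263 × 0.7244
Δλ₂ = 1.7575 pm

Final wavelength:
λ₂ = 2.1144 + 1.7575 = 3.8719 pm

Total shift: Δλ_total = 0.5144 + 1.7575 = 2.2719 pm

(Intermediate values are shown rounded; full precision is carried through to the final answer.)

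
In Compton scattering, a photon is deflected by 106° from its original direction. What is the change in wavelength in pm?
3.0951 pm

Using the Compton scattering formula:
Δλ = λ_C(1 - cos θ)

where λ_C = h/(m_e·c) ≈ 2.4263 pm is the Compton wavelength of an electron.

For θ = 106°:
cos(106°) = -0.2756
1 - cos(106°) = 1.2756

Δλ = 2.4263 × 1.2756
Δλ = 3.0951 pm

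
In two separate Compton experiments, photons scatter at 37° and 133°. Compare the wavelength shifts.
133° produces the larger shift by a factor of 8.353

Calculate both shifts using Δλ = λ_C(1 - cos θ):

For θ₁ = 37°:
Δλ₁ = 2.4263 × (1 - cos(37°))
Δλ₁ = 2.4263 × 0.2014
Δλ₁ = 0.4886 pm

For θ₂ = 133°:
Δλ₂ = 2.4263 × (1 - cos(133°))
Δλ₂ = 2.4263 × 1.6820
Δλ₂ = 4.0810 pm

The 133° angle produces the larger shift.
Ratio: 4.0810/0.4886 = 8.353

(Intermediate values are shown rounded; full precision is carried through to the final answer.)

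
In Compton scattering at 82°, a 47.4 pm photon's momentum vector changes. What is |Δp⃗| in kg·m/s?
1.7961e-23 kg·m/s

Photon momentum magnitude is p = h/λ.

Initial momentum:
p₀ = h/λ = 6.6261e-34/4.7400e-11 = 1.3979e-23 kg·m/s

After scattering:
λ' = λ + Δλ = 47.4 + 2.0886 = 49.4886 pm
p' = h/λ' = 6.6261e-34/4.9489e-11 = 1.3389e-23 kg·m/s

Momentum is a vector; the scattered photon's direction makes angle θ = 82° with the incident direction. The magnitude of the vector change Δp⃗ = p⃗₀ − p⃗' is found from the law of cosines:
|Δp⃗|² = p₀² + p'² − 2p₀p'cos θ
|Δp⃗|² = (1.3979e-23)² + (1.3389e-23)² − 2·1.3979e-23·1.3389e-23·cos(82°)
|Δp⃗| = 1.7961e-23 kg·m/s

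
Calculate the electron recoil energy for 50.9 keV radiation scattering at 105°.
5.6712 keV

By energy conservation: K_e = E_initial - E_final

First find the scattered photon energy:
Initial wavelength: λ = hc/E = 24.3584 pm
Compton shift: Δλ = λ_C(1 - cos(105°)) = 3.0543 pm
Final wavelength: λ' = 24.3584 + 3.0543 = 27.4127 pm
Final photon energy: E' = hc/λ' = 45.2288 keV

Electron kinetic energy:
K_e = E - E' = 50.9000 - 45.2288 = 5.6712 keV

(Intermediate values are shown rounded; full precision is carried through to the final answer.)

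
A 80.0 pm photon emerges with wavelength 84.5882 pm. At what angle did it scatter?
153.00°

First find the wavelength shift:
Δλ = λ' - λ = 84.5882 - 80.0 = 4.5882 pm

Using Δλ = λ_C(1 - cos θ), with λ_C = h/(m_e·c) ≈ 2.42631024 pm:
cos θ = 1 - Δλ/λ_C
cos θ = 1 - 4.5882/2.42631024
cos θ = -0.891020

θ = arccos(-0.891020)
θ = 153.00°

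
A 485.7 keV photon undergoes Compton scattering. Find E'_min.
167.4260 keV (at θ = 180°)

The scattered photon has minimum energy when its wavelength is maximum, i.e., when the Compton shift Δλ = λ_C(1 − cos θ) is maximum. This occurs at θ = 180° (backscattering), giving Δλ_max = 2λ_C = 4.8526 pm.

Initial wavelength: λ₀ = hc/E₀ = 2.5527 pm
Maximum final wavelength: λ'_max = λ₀ + 2λ_C = 2.5527 + 4.8526 = 7.4053 pm
Minimum final energy: E'_min = hc/λ'_max = 167.4260 keV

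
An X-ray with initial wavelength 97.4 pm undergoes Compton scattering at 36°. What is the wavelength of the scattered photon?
97.8634 pm

Using the Compton scattering formula:
λ' = λ + Δλ = λ + λ_C(1 - cos θ)

Given:
- Initial wavelength λ = 97.4 pm
- Scattering angle θ = 36°
- Compton wavelength λ_C ≈ 2.4263 pm

Calculate the shift:
Δλ = 2.4263 × (1 - cos(36°))
Δλ = 2.4263 × 0.1910
Δλ = 0.4634 pm

Final wavelength:
λ' = 97.4 + 0.4634 = 97.8634 pm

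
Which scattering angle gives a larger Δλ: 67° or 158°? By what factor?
158° produces the larger shift by a factor of 3.163

Calculate both shifts using Δλ = λ_C(1 - cos θ):

For θ₁ = 67°:
Δλ₁ = 2.4263 × (1 - cos(67°))
Δλ₁ = 2.4263 × 0.6093
Δλ₁ = 1.4783 pm

For θ₂ = 158°:
Δλ₂ = 2.4263 × (1 - cos(158°))
Δλ₂ = 2.4263 × 1.9272
Δλ₂ = 4.6759 pm

The 158° angle produces the larger shift.
Ratio: 4.6759/1.4783 = 3.163

(Intermediate values are shown rounded; full precision is carried through to the final answer.)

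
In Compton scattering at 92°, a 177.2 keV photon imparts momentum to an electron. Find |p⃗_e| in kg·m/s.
1.1952e-22 kg·m/s

The electron is initially at rest, so by conservation of momentum:
p⃗_e = p⃗₀ − p⃗'  (incident photon momentum minus scattered photon momentum)

Photon momentum magnitudes (p = h/λ = E/c):
λ₀ = hc/E₀ = 6.9969 pm → p₀ = h/λ₀ = 9.4701e-23 kg·m/s
Δλ = λ_C(1 − cos 92°) = 2.5110 pm
λ' = 9.5078 pm → p' = h/λ' = 6.9691e-23 kg·m/s

The scattered photon makes angle θ = 92° with the incident direction, so by the law of cosines:
|p⃗_e|² = p₀² + p'² − 2p₀p'cos θ
|p⃗_e|² = (9.4701e-23)² + (6.9691e-23)² − 2·9.4701e-23·6.9691e-23·cos(92°)
|p⃗_e| = 1.1952e-22 kg·m/s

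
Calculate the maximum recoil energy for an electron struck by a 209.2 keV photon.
94.1784 keV

Maximum energy transfer occurs at θ = 180° (backscattering).

Initial photon: E₀ = 209.2 keV → λ₀ = 5.9266 pm

Maximum Compton shift (at 180°):
Δλ_max = 2λ_C = 2 × 2.4263 = 4.8526 pm

Final wavelength:
λ' = 5.9266 + 4.8526 = 10.7792 pm

Minimum photon energy (maximum energy to electron):
E'_min = hc/λ' = 115.0216 keV

Maximum electron kinetic energy:
K_max = E₀ - E'_min = 209.2000 - 115.0216 = 94.1784 keV

(Intermediate values are shown rounded; full precision is carried through to the final answer.)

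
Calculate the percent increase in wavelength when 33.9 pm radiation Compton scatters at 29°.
0.8974%

Calculate the Compton shift:
Δλ = λ_C(1 - cos(29°))
Δλ = 2.4263 × (1 - cos(29°))
Δλ = 2.4263 × 0.1254
Δλ = 0.3042 pm

Percentage change:
(Δλ/λ₀) × 100 = (0.3042/33.9) × 100
= 0.8974%

(Intermediate values are shown rounded; full precision is carried through to the final answer.)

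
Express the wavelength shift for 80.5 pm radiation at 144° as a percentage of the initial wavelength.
5.4525%

Calculate the Compton shift:
Δλ = λ_C(1 - cos(144°))
Δλ = 2.4263 × (1 - cos(144°))
Δλ = 2.4263 × 1.8090
Δλ = 4.3892 pm

Percentage change:
(Δλ/λ₀) × 100 = (4.3892/80.5) × 100
= 5.4525%

(Intermediate values are shown rounded; full precision is carried through to the final answer.)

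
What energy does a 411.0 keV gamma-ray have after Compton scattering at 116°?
190.5520 keV

First convert energy to wavelength:
λ = hc/E, with hc ≈ 1239.842 keV·pm (i.e. 1239.842 eV·nm)

For E = 411.0 keV = 411000 eV:
λ = 1239.842 keV·pm / 411.0 keV
λ = 3.0166 pm

Calculate the Compton shift:
Δλ = λ_C(1 - cos(116°)) = 2.4263 × 1.4384
Δλ = 3.4899 pm

Final wavelength:
λ' = 3.0166 + 3.4899 = 6.5066 pm

Final energy:
E' = hc/λ' = 1239.842 / 6.5066 = 190.5520 keV

(Intermediate values are shown rounded; full precision is carried through to the final answer.)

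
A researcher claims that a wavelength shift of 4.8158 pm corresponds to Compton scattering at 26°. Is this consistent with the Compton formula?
No, inconsistent

Calculate the expected shift for θ = 26°:

Δλ_expected = λ_C(1 - cos(26°))
Δλ_expected = 2.4263 × (1 - cos(26°))
Δλ_expected = 2.4263 × 0.1012
Δλ_expected = 0.2456 pm

Given shift: 4.8158 pm
Expected shift: 0.2456 pm
Difference: 4.5702 pm

The values do not match. The given shift corresponds to θ ≈ 170.0°, not 26°.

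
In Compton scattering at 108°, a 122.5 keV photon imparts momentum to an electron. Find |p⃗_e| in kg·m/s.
9.3730e-23 kg·m/s

The electron is initially at rest, so by conservation of momentum:
p⃗_e = p⃗₀ − p⃗'  (incident photon momentum minus scattered photon momentum)

Photon momentum magnitudes (p = h/λ = E/c):
λ₀ = hc/E₀ = 10.1212 pm → p₀ = h/λ₀ = 6.5468e-23 kg·m/s
Δλ = λ_C(1 − cos 108°) = 3.1761 pm
λ' = 13.2972 pm → p' = h/λ' = 4.9830e-23 kg·m/s

The scattered photon makes angle θ = 108° with the incident direction, so by the law of cosines:
|p⃗_e|² = p₀² + p'² − 2p₀p'cos θ
|p⃗_e|² = (6.5468e-23)² + (4.9830e-23)² − 2·6.5468e-23·4.9830e-23·cos(108°)
|p⃗_e| = 9.3730e-23 kg·m/s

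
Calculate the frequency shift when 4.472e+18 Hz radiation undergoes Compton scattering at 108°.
2.023e+17 Hz (decrease)

Convert frequency to wavelength (c = 299792458 m/s):
λ₀ = c/f₀ = 299792458/4.472e+18 = 6.7037669e-11 m = 67.0377 pm

Calculate Compton shift:
Δλ = λ_C(1 - cos(108°)) = 3.1761 pm

Final wavelength:
λ' = λ₀ + Δλ = 67.0377 + 3.1761 = 70.2138 pm

Final frequency:
f' = c/λ' = 299792458/7.0213751e-11 = 4.2697115e+18 Hz

Frequency shift (decrease):
Δf = f₀ - f' = 4.472e+18 - 4.2697115e+18 = 2.023e+17 Hz

(Intermediate values are shown rounded; full precision is carried through to the final answer.)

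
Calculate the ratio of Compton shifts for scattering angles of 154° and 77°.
154° produces the larger shift by a factor of 2.450

Calculate both shifts using Δλ = λ_C(1 - cos θ):

For θ₁ = 77°:
Δλ₁ = 2.4263 × (1 - cos(77°))
Δλ₁ = 2.4263 × 0.7750
Δλ₁ = 1.8805 pm

For θ₂ = 154°:
Δλ₂ = 2.4263 × (1 - cos(154°))
Δλ₂ = 2.4263 × 1.8988
Δλ₂ = 4.6071 pm

The 154° angle produces the larger shift.
Ratio: 4.6071/1.8805 = 2.450

(Intermediate values are shown rounded; full precision is carried through to the final answer.)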